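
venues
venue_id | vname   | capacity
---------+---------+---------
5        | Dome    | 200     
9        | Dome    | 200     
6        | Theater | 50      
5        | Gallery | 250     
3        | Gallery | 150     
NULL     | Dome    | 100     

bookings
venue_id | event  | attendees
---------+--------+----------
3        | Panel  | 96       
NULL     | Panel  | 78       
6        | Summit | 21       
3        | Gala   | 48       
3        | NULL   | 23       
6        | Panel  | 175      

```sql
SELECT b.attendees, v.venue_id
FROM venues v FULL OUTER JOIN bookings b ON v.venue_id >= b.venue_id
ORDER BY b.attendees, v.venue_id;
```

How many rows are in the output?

FULL OUTER JOIN keeps every row from both sides; unmatched rows get NULL for the other side's columns.
Matching on v.venue_id >= b.venue_id. A NULL in a compared column never satisfies the condition.
- v (venue_id=5) pairs with 3 row(s) of b.
- v (venue_id=9) pairs with 5 row(s) of b.
- v (venue_id=6) pairs with 5 row(s) of b.
- v (venue_id=5) pairs with 3 row(s) of b.
- v (venue_id=3) pairs with 3 row(s) of b.
- v (venue_id=NULL) has no partner → padded with NULL.
- 1 row(s) from b found no v partner → padded with NULL.
Total: 19 matched + 2 padded = 21 rows.

21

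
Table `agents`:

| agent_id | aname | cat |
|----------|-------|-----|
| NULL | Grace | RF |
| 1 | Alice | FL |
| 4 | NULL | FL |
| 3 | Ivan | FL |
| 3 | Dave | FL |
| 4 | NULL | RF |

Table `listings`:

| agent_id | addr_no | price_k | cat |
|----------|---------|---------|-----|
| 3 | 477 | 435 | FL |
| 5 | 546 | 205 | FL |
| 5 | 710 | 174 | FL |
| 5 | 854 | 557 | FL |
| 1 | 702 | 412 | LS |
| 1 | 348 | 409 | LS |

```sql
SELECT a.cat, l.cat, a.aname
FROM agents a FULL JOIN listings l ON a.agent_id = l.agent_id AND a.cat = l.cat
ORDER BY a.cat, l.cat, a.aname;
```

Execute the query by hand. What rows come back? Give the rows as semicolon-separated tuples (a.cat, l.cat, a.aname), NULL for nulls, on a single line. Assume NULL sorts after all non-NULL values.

FULL OUTER JOIN keeps every row from both sides; unmatched rows get NULL for the other side's columns.
Matching on a.agent_id = l.agent_id AND a.cat = l.cat. A NULL in a compared column never satisfies the condition.
- a (agent_id=NULL, cat=RF) has no partner → padded with NULL.
- a (agent_id=1, cat=FL) has no partner → padded with NULL.
- a (agent_id=4, cat=FL) has no partner → padded with NULL.
- a (agent_id=3, cat=FL) pairs with 1 row(s) of l.
- a (agent_id=3, cat=FL) pairs with 1 row(s) of l.
- a (agent_id=4, cat=RF) has no partner → padded with NULL.
- plus 5 unmatched l row(s), each kept with NULL a columns.

(FL, FL, Dave); (FL, FL, Ivan); (FL, NULL, Alice); (FL, NULL, NULL); (RF, NULL, Grace); (RF, NULL, NULL); (NULL, FL, NULL); (NULL, FL, NULL); (NULL, FL, NULL); (NULL, LS, NULL); (NULL, LS, NULL)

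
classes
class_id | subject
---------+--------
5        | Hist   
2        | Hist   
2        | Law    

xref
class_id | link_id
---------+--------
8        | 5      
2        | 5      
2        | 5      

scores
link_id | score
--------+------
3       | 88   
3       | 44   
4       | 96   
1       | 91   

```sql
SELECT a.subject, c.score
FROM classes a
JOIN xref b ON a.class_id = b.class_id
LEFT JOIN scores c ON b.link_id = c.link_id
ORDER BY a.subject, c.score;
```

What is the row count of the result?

4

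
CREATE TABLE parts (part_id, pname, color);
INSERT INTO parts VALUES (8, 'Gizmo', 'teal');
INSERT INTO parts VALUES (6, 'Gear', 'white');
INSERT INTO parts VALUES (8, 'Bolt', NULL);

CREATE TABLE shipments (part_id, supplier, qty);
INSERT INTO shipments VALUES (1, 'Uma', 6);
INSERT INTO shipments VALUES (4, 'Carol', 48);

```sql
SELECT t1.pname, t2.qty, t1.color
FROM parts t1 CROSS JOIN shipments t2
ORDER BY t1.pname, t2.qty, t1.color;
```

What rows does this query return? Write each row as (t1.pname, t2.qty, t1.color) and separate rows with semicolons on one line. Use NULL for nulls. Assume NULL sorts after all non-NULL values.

CROSS JOIN pairs every row of `parts` with every row of `shipments`: 3 × 2 = 6 rows.
After projecting and ordering:
t1.pname | t2.qty | t1.color
Bolt | 6 | NULL
Bolt | 48 | NULL
Gear | 6 | white
Gear | 48 | white
Gizmo | 6 | teal
Gizmo | 48 | teal

(Bolt, 6, NULL); (Bolt, 48, NULL); (Gear, 6, white); (Gear, 48, white); (Gizmo, 6, teal); (Gizmo, 48, teal)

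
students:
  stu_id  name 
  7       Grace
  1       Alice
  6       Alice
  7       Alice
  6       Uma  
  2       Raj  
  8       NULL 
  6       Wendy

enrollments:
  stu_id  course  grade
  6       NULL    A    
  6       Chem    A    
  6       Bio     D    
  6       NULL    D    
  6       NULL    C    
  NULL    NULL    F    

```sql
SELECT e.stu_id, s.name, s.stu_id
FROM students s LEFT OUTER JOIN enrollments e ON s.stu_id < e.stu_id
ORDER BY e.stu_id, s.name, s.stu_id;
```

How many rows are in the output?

16

LEFT JOIN keeps every row from `students`; unmatched rows get NULL for `enrollments`'s columns.
Matching on s.stu_id < e.stu_id. A NULL in a compared column never satisfies the condition.
- s row (stu_id=7): no match → kept, e columns NULL.
- s row (stu_id=1): matches 5 e row(s) → 5 output row(s).
- s row (stu_id=6): no match → kept, e columns NULL.
- s row (stu_id=7): no match → kept, e columns NULL.
- s row (stu_id=6): no match → kept, e columns NULL.
- s row (stu_id=2): matches 5 e row(s) → 5 output row(s).
- s row (stu_id=8): no match → kept, e columns NULL.
- s row (stu_id=6): no match → kept, e columns NULL.
Total: 10 matched + 6 padded = 16 rows.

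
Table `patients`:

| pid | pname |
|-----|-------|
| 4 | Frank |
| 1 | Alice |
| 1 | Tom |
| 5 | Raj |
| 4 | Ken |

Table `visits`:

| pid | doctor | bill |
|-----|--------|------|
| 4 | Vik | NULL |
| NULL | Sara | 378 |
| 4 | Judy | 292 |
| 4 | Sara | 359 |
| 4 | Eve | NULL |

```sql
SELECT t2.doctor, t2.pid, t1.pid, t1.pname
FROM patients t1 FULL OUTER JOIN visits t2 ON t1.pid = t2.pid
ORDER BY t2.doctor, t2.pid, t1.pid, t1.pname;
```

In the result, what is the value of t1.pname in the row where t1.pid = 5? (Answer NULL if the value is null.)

Raj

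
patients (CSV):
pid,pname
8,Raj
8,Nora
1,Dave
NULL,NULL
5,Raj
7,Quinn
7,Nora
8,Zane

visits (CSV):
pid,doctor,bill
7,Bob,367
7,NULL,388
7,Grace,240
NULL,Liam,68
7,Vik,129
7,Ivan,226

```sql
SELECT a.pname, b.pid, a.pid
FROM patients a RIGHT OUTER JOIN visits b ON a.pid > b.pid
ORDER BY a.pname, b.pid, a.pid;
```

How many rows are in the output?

16

RIGHT JOIN keeps every row from `visits`; unmatched rows get NULL for `patients`'s columns.
Matching on a.pid > b.pid. A NULL in a compared column never satisfies the condition.
Matched pairs: 15; unmatched b rows kept: 1.
Total: 15 matched + 1 padded = 16 rows.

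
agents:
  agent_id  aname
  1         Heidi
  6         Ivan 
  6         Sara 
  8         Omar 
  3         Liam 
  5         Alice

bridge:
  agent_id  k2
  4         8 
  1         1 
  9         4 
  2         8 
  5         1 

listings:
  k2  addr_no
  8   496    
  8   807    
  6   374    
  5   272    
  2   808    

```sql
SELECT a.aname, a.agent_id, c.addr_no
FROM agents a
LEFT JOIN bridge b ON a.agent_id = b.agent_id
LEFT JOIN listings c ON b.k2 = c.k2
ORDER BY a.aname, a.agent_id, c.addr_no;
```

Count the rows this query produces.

Joins associate left-to-right: agents LEFT JOIN bridge on agent_id gives 6 intermediate row(s).
Then LEFT JOIN `listings c` on k2: each of those 6 rows is kept; rows whose b.k2 has no match in c get NULL for c's columns.
Result: 6 row(s).

6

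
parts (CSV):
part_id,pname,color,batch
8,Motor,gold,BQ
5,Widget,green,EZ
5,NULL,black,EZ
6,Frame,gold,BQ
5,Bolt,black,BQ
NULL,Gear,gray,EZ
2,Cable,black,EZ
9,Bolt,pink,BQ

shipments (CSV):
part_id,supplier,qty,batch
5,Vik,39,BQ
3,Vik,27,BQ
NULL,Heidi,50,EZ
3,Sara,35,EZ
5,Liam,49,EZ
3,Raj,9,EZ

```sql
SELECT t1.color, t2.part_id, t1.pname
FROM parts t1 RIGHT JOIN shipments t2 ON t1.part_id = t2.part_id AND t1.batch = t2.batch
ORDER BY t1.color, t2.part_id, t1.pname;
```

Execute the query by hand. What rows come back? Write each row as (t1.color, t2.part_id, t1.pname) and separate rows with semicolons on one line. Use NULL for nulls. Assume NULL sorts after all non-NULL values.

(black, 5, Bolt); (black, 5, NULL); (green, 5, Widget); (NULL, 3, NULL); (NULL, 3, NULL); (NULL, 3, NULL); (NULL, NULL, NULL)

RIGHT JOIN keeps every row from `shipments`; unmatched rows get NULL for `parts`'s columns.
Matching on t1.part_id = t2.part_id AND t1.batch = t2.batch. A NULL in a compared column never satisfies the condition.
- part_id=8, batch=BQ: no matching t2 row.
- part_id=5, batch=EZ: 1 matching t2 row(s), so 1 row(s) emitted.
- part_id=5, batch=EZ: 1 matching t2 row(s), so 1 row(s) emitted.
- part_id=6, batch=BQ: no matching t2 row.
- part_id=5, batch=BQ: 1 matching t2 row(s), so 1 row(s) emitted.
- part_id=NULL, batch=EZ: no matching t2 row.
- part_id=2, batch=EZ: no matching t2 row.
- part_id=9, batch=BQ: no matching t2 row.
- 4 row(s) from t2 found no t1 partner → padded with NULL.
After projecting and ordering:
t1.color | t2.part_id | t1.pname
black | 5 | Bolt
black | 5 | NULL
green | 5 | Widget
NULL | 3 | NULL
NULL | 3 | NULL
NULL | 3 | NULL
NULL | NULL | NULL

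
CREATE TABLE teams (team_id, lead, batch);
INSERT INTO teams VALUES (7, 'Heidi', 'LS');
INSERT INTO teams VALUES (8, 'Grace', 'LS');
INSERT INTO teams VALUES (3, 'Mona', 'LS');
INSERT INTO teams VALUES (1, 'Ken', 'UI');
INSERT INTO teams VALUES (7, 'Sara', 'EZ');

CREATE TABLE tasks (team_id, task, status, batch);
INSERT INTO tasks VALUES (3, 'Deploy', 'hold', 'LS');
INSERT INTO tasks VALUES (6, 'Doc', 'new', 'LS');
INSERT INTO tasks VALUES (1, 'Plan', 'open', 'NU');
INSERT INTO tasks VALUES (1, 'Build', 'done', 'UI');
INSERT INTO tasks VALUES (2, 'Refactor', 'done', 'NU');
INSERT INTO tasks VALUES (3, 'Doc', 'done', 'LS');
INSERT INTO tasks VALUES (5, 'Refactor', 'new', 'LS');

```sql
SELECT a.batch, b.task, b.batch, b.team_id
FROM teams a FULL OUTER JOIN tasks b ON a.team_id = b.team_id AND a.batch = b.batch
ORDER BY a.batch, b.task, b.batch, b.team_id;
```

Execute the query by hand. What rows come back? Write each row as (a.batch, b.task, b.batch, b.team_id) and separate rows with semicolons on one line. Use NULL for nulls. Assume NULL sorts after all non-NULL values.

(EZ, NULL, NULL, NULL); (LS, Deploy, LS, 3); (LS, Doc, LS, 3); (LS, NULL, NULL, NULL); (LS, NULL, NULL, NULL); (UI, Build, UI, 1); (NULL, Doc, LS, 6); (NULL, Plan, NU, 1); (NULL, Refactor, LS, 5); (NULL, Refactor, NU, 2)

FULL OUTER JOIN keeps every row from both sides; unmatched rows get NULL for the other side's columns.
Matching on a.team_id = b.team_id AND a.batch = b.batch.
- a (team_id=7, batch=LS) has no partner → padded with NULL.
- a (team_id=8, batch=LS) has no partner → padded with NULL.
- a (team_id=3, batch=LS) pairs with 2 row(s) of b.
- a (team_id=1, batch=UI) pairs with 1 row(s) of b.
- a (team_id=7, batch=EZ) has no partner → padded with NULL.
- 4 b row(s) had no a match → kept, a columns NULL.
After projecting and ordering:
a.batch | b.task | b.batch | b.team_id
EZ | NULL | NULL | NULL
LS | Deploy | LS | 3
LS | Doc | LS | 3
LS | NULL | NULL | NULL
LS | NULL | NULL | NULL
UI | Build | UI | 1
NULL | Doc | LS | 6
NULL | Plan | NU | 1
NULL | Refactor | LS | 5
NULL | Refactor | NU | 2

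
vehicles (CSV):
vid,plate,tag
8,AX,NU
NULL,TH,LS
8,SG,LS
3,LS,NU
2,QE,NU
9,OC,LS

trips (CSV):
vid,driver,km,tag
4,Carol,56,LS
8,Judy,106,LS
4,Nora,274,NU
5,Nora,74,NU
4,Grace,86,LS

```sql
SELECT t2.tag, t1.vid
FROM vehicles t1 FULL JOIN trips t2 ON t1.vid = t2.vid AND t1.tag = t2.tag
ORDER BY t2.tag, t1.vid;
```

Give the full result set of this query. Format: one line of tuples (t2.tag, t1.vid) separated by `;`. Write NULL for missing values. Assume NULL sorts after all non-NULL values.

(LS, 8); (LS, NULL); (LS, NULL); (NU, NULL); (NU, NULL); (NULL, 2); (NULL, 3); (NULL, 8); (NULL, 9); (NULL, NULL)

FULL OUTER JOIN keeps every row from both sides; unmatched rows get NULL for the other side's columns.
Matching on t1.vid = t2.vid AND t1.tag = t2.tag. A NULL in a compared column never satisfies the condition.
- t1 (vid=8, tag=NU) has no partner → padded with NULL.
- t1 (vid=NULL, tag=LS) has no partner → padded with NULL.
- t1 (vid=8, tag=LS) pairs with 1 row(s) of t2.
- t1 (vid=3, tag=NU) has no partner → padded with NULL.
- t1 (vid=2, tag=NU) has no partner → padded with NULL.
- t1 (vid=9, tag=LS) has no partner → padded with NULL.
- 4 t2 row(s) had no t1 match → kept, t1 columns NULL.
After projecting and ordering:
t2.tag | t1.vid
LS | 8
LS | NULL
LS | NULL
NU | NULL
NU | NULL
NULL | 2
NULL | 3
NULL | 8
NULL | 9
NULL | NULL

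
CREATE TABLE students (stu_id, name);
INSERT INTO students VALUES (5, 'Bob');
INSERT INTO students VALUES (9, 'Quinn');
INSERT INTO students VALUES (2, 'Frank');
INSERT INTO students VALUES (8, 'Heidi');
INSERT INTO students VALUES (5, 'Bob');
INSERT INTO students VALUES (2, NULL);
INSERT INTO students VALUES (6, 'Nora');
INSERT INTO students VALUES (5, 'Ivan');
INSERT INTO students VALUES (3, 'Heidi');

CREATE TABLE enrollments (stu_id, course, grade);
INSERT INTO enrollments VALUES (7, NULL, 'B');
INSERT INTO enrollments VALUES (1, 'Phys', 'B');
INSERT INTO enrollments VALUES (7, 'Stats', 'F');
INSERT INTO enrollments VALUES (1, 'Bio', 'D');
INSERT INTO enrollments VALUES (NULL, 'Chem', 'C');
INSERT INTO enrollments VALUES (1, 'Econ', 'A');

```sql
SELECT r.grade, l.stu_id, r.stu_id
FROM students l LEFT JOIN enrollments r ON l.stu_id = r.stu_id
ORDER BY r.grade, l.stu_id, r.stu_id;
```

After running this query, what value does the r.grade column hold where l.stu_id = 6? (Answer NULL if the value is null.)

LEFT JOIN keeps every row from `students`; unmatched rows get NULL for `enrollments`'s columns.
Matching on l.stu_id = r.stu_id. A NULL in a compared column never satisfies the condition.
- l row (stu_id=5): no match → kept, r columns NULL.
- l row (stu_id=9): no match → kept, r columns NULL.
- l row (stu_id=2): no match → kept, r columns NULL.
- l row (stu_id=8): no match → kept, r columns NULL.
- l row (stu_id=5): no match → kept, r columns NULL.
- l row (stu_id=2): no match → kept, r columns NULL.
- l row (stu_id=6): no match → kept, r columns NULL.
- l row (stu_id=5): no match → kept, r columns NULL.
- l row (stu_id=3): no match → kept, r columns NULL.

NULL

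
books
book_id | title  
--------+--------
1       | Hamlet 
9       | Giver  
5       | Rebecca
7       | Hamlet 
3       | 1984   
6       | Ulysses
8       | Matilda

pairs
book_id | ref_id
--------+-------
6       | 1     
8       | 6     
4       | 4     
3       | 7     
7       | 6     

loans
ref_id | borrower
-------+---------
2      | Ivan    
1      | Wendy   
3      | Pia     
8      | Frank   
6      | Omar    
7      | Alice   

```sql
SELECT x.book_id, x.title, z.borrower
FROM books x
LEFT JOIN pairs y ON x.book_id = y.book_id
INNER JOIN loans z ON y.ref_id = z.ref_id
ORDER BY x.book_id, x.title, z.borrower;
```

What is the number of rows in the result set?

4

Joins associate left-to-right: books LEFT JOIN pairs on book_id gives 7 intermediate row(s).
Then INNER JOIN `loans z` on ref_id: keep only rows whose y.ref_id appears in z.
Result: 4 row(s).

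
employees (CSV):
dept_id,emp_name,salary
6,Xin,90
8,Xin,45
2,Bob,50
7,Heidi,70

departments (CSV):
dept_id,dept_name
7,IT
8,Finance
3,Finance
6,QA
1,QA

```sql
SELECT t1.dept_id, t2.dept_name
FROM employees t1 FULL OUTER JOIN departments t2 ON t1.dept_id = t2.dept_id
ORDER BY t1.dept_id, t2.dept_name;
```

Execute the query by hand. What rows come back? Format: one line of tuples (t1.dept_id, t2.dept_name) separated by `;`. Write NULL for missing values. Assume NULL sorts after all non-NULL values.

(2, NULL); (6, QA); (7, IT); (8, Finance); (NULL, Finance); (NULL, QA)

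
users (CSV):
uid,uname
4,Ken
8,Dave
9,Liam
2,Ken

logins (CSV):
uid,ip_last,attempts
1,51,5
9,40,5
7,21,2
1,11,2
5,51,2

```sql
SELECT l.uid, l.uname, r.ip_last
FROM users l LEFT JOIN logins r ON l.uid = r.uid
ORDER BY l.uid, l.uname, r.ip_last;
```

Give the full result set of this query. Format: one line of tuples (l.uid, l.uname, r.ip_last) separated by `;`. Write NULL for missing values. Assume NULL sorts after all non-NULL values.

LEFT JOIN keeps every row from `users`; unmatched rows get NULL for `logins`'s columns.
Matching on l.uid = r.uid.
- l[0] uid=4 → no match; kept with NULLs on the r side.
- l[1] uid=8 → no match; kept with NULLs on the r side.
- l[2] uid=9 → 1 match(es) in r → 1 row(s).
- l[3] uid=2 → no match; kept with NULLs on the r side.
After projecting and ordering:
l.uid | l.uname | r.ip_last
2 | Ken | NULL
4 | Ken | NULL
8 | Dave | NULL
9 | Liam | 40

(2, Ken, NULL); (4, Ken, NULL); (8, Dave, NULL); (9, Liam, 40)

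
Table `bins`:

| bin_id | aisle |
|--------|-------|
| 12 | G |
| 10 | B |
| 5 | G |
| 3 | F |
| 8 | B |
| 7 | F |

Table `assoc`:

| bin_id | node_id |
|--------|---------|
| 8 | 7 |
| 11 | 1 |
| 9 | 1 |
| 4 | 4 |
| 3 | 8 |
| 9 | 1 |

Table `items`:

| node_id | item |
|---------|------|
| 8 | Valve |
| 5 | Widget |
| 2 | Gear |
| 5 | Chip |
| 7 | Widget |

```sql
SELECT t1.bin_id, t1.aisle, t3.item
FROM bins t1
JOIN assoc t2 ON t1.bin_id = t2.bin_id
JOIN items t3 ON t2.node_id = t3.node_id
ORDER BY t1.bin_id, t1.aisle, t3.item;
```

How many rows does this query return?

2

Evaluate left to right. First `bins t1 INNER JOIN assoc t2` on bin_id: 2 row(s).
Then INNER JOIN `items t3` on node_id: keep only rows whose t2.node_id appears in t3.
Result: 2 row(s).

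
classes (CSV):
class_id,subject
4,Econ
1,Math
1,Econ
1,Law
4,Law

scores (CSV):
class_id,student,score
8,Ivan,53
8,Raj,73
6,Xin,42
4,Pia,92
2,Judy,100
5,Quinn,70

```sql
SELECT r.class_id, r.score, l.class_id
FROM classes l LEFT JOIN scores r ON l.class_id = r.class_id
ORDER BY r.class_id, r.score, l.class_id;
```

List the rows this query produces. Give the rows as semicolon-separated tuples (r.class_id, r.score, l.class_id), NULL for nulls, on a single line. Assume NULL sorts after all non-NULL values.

LEFT JOIN keeps every row from `classes`; unmatched rows get NULL for `scores`'s columns.
Matching on l.class_id = r.class_id.
- l[0] class_id=4 → 1 match(es) in r → 1 row(s).
- l[1] class_id=1 → no match; kept with NULLs on the r side.
- l[2] class_id=1 → no match; kept with NULLs on the r side.
- l[3] class_id=1 → no match; kept with NULLs on the r side.
- l[4] class_id=4 → 1 match(es) in r → 1 row(s).
After projecting and ordering:
r.class_id | r.score | l.class_id
4 | 92 | 4
4 | 92 | 4
NULL | NULL | 1
NULL | NULL | 1
NULL | NULL | 1

(4, 92, 4); (4, 92, 4); (NULL, NULL, 1); (NULL, NULL, 1); (NULL, NULL, 1)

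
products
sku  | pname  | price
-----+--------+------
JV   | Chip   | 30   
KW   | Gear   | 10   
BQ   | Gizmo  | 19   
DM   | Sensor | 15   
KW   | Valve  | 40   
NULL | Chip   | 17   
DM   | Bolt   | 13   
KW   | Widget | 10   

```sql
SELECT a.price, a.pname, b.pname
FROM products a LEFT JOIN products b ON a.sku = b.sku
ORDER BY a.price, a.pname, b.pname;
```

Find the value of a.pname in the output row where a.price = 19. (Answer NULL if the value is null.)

Gizmo

LEFT JOIN keeps every row from `products a`; unmatched rows get NULL for `products b`'s columns.
Matching on a.sku = b.sku. A NULL in a compared column never satisfies the condition.
- sku=JV: 1 matching b row(s), so 1 row(s) emitted.
- sku=KW: 3 matching b row(s), so 3 row(s) emitted.
- sku=BQ: 1 matching b row(s), so 1 row(s) emitted.
- sku=DM: 2 matching b row(s), so 2 row(s) emitted.
- sku=KW: 3 matching b row(s), so 3 row(s) emitted.
- sku=NULL: no b row matches, row kept with b columns NULL.
- sku=DM: 2 matching b row(s), so 2 row(s) emitted.
- sku=KW: 3 matching b row(s), so 3 row(s) emitted.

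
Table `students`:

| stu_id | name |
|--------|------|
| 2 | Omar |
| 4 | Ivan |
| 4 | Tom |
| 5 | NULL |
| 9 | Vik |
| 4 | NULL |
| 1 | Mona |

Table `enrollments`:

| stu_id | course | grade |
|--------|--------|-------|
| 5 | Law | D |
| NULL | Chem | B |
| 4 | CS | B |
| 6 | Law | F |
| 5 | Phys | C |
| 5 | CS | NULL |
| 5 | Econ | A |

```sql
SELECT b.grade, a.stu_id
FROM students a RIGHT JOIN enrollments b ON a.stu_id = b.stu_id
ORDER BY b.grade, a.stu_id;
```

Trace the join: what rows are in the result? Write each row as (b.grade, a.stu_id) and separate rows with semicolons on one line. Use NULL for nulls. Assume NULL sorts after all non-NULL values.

RIGHT JOIN keeps every row from `enrollments`; unmatched rows get NULL for `students`'s columns.
Matching on a.stu_id = b.stu_id. A NULL in a compared column never satisfies the condition.
Matched pairs: 7; unmatched b rows kept: 2.

(A, 5); (B, 4); (B, 4); (B, 4); (B, NULL); (C, 5); (D, 5); (F, NULL); (NULL, 5)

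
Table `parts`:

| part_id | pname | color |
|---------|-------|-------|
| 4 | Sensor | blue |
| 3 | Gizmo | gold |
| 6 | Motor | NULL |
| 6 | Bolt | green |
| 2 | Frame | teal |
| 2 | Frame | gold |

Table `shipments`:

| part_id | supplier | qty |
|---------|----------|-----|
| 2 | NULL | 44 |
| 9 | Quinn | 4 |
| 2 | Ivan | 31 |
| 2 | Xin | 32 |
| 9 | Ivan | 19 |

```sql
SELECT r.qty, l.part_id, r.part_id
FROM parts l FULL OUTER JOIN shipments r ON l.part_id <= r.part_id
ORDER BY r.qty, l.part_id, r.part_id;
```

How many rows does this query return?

18

FULL OUTER JOIN keeps every row from both sides; unmatched rows get NULL for the other side's columns.
Matching on l.part_id <= r.part_id.
Matched pairs: 18; unmatched l rows kept: 0; unmatched r rows kept: 0.
Total: 18 rows.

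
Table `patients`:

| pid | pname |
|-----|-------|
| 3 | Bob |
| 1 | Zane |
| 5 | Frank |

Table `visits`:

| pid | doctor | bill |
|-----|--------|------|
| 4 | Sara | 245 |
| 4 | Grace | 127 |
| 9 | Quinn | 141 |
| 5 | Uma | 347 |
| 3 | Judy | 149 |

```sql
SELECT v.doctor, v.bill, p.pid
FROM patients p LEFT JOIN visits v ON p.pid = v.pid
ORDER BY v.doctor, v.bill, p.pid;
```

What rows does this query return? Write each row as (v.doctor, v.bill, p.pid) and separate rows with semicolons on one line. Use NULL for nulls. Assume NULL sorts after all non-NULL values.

LEFT JOIN keeps every row from `patients`; unmatched rows get NULL for `visits`'s columns.
Matching on p.pid = v.pid.
- p (pid=3) pairs with 1 row(s) of v.
- p (pid=1) has no partner → padded with NULL.
- p (pid=5) pairs with 1 row(s) of v.
After projecting and ordering:
v.doctor | v.bill | p.pid
Judy | 149 | 3
Uma | 347 | 5
NULL | NULL | 1

(Judy, 149, 3); (Uma, 347, 5); (NULL, NULL, 1)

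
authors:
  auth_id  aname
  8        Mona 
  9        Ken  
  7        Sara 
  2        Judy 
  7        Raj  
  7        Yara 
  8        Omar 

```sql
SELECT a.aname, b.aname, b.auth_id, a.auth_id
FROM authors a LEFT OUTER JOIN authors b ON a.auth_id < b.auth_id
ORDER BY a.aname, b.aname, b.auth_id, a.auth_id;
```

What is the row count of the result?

LEFT JOIN keeps every row from `authors a`; unmatched rows get NULL for `authors b`'s columns.
Matching on a.auth_id < b.auth_id.
- auth_id=8: 1 matching b row(s), so 1 row(s) emitted.
- auth_id=9: no b row matches, row kept with b columns NULL.
- auth_id=7: 3 matching b row(s), so 3 row(s) emitted.
- auth_id=2: 6 matching b row(s), so 6 row(s) emitted.
- auth_id=7: 3 matching b row(s), so 3 row(s) emitted.
- auth_id=7: 3 matching b row(s), so 3 row(s) emitted.
- auth_id=8: 1 matching b row(s), so 1 row(s) emitted.
Total: 17 matched + 1 padded = 18 rows.

18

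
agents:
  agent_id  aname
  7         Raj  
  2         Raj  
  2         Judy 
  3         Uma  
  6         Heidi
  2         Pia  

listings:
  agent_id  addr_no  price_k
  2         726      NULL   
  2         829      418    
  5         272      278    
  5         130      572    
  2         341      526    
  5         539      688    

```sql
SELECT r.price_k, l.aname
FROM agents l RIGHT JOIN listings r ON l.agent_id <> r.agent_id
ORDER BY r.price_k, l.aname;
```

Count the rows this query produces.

RIGHT JOIN keeps every row from `listings`; unmatched rows get NULL for `agents`'s columns.
Matching on l.agent_id <> r.agent_id.
Matched pairs: 27; unmatched r rows kept: 0.
Total: 27 rows.

27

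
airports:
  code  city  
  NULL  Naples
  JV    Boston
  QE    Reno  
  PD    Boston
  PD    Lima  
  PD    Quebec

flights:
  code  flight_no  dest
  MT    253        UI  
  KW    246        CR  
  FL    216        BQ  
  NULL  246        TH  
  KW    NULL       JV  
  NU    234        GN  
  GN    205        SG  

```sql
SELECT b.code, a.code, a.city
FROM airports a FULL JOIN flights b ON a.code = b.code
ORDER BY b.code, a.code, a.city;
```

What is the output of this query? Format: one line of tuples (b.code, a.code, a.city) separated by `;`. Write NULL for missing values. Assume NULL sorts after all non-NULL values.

FULL OUTER JOIN keeps every row from both sides; unmatched rows get NULL for the other side's columns.
Matching on a.code = b.code. A NULL in a compared column never satisfies the condition.
- a[0] code=NULL → no match; kept with NULLs on the b side.
- a[1] code=JV → no match; kept with NULLs on the b side.
- a[2] code=QE → no match; kept with NULLs on the b side.
- a[3] code=PD → no match; kept with NULLs on the b side.
- a[4] code=PD → no match; kept with NULLs on the b side.
- a[5] code=PD → no match; kept with NULLs on the b side.
- 7 row(s) from b found no a partner → padded with NULL.

(FL, NULL, NULL); (GN, NULL, NULL); (KW, NULL, NULL); (KW, NULL, NULL); (MT, NULL, NULL); (NU, NULL, NULL); (NULL, JV, Boston); (NULL, PD, Boston); (NULL, PD, Lima); (NULL, PD, Quebec); (NULL, QE, Reno); (NULL, NULL, Naples); (NULL, NULL, NULL)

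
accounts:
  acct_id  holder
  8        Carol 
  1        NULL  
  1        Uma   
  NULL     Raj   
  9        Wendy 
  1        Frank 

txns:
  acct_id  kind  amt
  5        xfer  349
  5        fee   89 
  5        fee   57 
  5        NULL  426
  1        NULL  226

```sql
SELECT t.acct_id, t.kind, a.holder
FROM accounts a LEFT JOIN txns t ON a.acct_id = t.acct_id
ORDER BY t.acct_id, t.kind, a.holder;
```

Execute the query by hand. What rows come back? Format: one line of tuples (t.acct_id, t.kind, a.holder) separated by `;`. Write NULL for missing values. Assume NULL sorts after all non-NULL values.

(1, NULL, Frank); (1, NULL, Uma); (1, NULL, NULL); (NULL, NULL, Carol); (NULL, NULL, Raj); (NULL, NULL, Wendy)

LEFT JOIN keeps every row from `accounts`; unmatched rows get NULL for `txns`'s columns.
Matching on a.acct_id = t.acct_id. A NULL in a compared column never satisfies the condition.
Matched pairs: 3; unmatched a rows kept: 3.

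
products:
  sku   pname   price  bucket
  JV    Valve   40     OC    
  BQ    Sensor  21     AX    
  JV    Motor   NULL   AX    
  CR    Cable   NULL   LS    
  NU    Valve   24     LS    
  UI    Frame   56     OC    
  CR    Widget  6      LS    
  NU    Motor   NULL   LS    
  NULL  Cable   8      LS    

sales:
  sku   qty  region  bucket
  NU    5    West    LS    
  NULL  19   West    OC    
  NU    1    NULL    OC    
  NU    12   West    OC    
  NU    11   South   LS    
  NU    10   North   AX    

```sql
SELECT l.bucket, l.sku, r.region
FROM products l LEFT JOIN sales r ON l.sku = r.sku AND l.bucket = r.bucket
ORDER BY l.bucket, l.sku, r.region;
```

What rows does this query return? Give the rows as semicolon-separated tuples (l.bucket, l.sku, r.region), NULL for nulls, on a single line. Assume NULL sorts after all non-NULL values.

(AX, BQ, NULL); (AX, JV, NULL); (LS, CR, NULL); (LS, CR, NULL); (LS, NU, South); (LS, NU, South); (LS, NU, West); (LS, NU, West); (LS, NULL, NULL); (OC, JV, NULL); (OC, UI, NULL)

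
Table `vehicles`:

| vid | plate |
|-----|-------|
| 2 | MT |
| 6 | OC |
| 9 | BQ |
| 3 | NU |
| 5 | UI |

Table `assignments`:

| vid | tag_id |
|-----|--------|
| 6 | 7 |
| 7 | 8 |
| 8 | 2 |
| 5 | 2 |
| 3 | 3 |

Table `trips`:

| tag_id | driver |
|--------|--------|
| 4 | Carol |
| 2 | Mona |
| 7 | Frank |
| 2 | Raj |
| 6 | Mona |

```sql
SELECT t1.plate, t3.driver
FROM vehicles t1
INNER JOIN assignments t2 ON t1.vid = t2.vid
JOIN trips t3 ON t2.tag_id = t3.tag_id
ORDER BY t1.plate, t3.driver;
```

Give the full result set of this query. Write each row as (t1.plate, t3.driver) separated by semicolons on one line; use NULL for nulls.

(OC, Frank); (UI, Mona); (UI, Raj)

Step 1 — t1 INNER JOIN t2 on vid → 3 row(s).
Then INNER JOIN `trips t3` on tag_id: keep only rows whose t2.tag_id appears in t3.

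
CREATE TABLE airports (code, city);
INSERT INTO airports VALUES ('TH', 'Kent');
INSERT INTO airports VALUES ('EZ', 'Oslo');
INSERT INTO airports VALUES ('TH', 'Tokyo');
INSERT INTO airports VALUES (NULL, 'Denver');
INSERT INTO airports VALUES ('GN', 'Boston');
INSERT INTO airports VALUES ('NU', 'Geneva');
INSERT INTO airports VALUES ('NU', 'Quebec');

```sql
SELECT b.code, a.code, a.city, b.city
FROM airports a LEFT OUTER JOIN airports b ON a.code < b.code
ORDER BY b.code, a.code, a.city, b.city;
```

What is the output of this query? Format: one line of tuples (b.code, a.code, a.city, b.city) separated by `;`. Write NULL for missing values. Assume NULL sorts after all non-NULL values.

LEFT JOIN keeps every row from `airports a`; unmatched rows get NULL for `airports b`'s columns.
Matching on a.code < b.code. A NULL in a compared column never satisfies the condition.
- code=TH: no b row matches, row kept with b columns NULL.
- code=EZ: 5 matching b row(s), so 5 row(s) emitted.
- code=TH: no b row matches, row kept with b columns NULL.
- code=NULL: no b row matches, row kept with b columns NULL.
- code=GN: 4 matching b row(s), so 4 row(s) emitted.
- code=NU: 2 matching b row(s), so 2 row(s) emitted.
- code=NU: 2 matching b row(s), so 2 row(s) emitted.

(GN, EZ, Oslo, Boston); (NU, EZ, Oslo, Geneva); (NU, EZ, Oslo, Quebec); (NU, GN, Boston, Geneva); (NU, GN, Boston, Quebec); (TH, EZ, Oslo, Kent); (TH, EZ, Oslo, Tokyo); (TH, GN, Boston, Kent); (TH, GN, Boston, Tokyo); (TH, NU, Geneva, Kent); (TH, NU, Geneva, Tokyo); (TH, NU, Quebec, Kent); (TH, NU, Quebec, Tokyo); (NULL, TH, Kent, NULL); (NULL, TH, Tokyo, NULL); (NULL, NULL, Denver, NULL)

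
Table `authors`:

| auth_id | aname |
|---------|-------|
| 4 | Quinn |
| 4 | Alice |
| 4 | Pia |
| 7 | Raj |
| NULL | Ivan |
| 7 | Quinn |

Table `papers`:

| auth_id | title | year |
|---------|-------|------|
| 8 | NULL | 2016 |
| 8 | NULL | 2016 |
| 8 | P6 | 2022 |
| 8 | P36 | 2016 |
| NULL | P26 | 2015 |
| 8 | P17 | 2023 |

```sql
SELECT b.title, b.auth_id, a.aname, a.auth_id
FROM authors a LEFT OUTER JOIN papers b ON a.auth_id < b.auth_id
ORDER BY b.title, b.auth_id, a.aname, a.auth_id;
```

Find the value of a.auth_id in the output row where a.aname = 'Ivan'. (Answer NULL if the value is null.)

NULL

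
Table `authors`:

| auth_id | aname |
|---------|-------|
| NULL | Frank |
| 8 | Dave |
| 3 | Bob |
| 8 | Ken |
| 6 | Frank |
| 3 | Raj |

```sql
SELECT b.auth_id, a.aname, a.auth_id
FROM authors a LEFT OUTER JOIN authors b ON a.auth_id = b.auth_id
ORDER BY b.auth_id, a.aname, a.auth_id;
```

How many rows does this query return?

10

LEFT JOIN keeps every row from `authors a`; unmatched rows get NULL for `authors b`'s columns.
Matching on a.auth_id = b.auth_id. A NULL in a compared column never satisfies the condition.
Matched pairs: 9; unmatched a rows kept: 1.
Total: 9 matched + 1 padded = 10 rows.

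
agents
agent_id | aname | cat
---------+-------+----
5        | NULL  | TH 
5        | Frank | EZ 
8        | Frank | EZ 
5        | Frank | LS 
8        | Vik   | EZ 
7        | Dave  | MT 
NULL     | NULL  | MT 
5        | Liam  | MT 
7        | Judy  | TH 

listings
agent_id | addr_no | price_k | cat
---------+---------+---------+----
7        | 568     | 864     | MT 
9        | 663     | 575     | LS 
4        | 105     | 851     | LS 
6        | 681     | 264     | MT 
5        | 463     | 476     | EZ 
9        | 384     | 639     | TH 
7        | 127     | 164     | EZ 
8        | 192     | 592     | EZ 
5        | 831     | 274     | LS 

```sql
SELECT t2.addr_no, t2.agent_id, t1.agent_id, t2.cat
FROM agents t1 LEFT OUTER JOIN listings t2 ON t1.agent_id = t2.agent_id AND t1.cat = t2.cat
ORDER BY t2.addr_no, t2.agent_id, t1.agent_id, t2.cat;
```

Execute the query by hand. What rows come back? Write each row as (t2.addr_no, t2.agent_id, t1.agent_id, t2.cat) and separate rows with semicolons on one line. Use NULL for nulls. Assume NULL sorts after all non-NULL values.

LEFT JOIN keeps every row from `agents`; unmatched rows get NULL for `listings`'s columns.
Matching on t1.agent_id = t2.agent_id AND t1.cat = t2.cat. A NULL in a compared column never satisfies the condition.
- t1 (agent_id=5, cat=TH) has no partner → padded with NULL.
- t1 (agent_id=5, cat=EZ) pairs with 1 row(s) of t2.
- t1 (agent_id=8, cat=EZ) pairs with 1 row(s) of t2.
- t1 (agent_id=5, cat=LS) pairs with 1 row(s) of t2.
- t1 (agent_id=8, cat=EZ) pairs with 1 row(s) of t2.
- t1 (agent_id=7, cat=MT) pairs with 1 row(s) of t2.
- t1 (agent_id=NULL, cat=MT) has no partner → padded with NULL.
- t1 (agent_id=5, cat=MT) has no partner → padded with NULL.
- t1 (agent_id=7, cat=TH) has no partner → padded with NULL.
After projecting and ordering:
t2.addr_no | t2.agent_id | t1.agent_id | t2.cat
192 | 8 | 8 | EZ
192 | 8 | 8 | EZ
463 | 5 | 5 | EZ
568 | 7 | 7 | MT
831 | 5 | 5 | LS
NULL | NULL | 5 | NULL
NULL | NULL | 5 | NULL
NULL | NULL | 7 | NULL
NULL | NULL | NULL | NULL

(192, 8, 8, EZ); (192, 8, 8, EZ); (463, 5, 5, EZ); (568, 7, 7, MT); (831, 5, 5, LS); (NULL, NULL, 5, NULL); (NULL, NULL, 5, NULL); (NULL, NULL, 7, NULL); (NULL, NULL, NULL, NULL)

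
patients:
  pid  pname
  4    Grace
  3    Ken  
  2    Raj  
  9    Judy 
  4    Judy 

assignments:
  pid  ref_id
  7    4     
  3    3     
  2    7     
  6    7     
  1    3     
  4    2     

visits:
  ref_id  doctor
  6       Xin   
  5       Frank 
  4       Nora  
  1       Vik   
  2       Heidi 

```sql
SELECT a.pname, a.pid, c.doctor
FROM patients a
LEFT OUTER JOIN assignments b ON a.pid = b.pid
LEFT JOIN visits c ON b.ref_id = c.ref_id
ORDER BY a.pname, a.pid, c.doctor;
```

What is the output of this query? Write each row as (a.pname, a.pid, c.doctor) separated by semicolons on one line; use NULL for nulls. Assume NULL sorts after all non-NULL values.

Step 1 — a LEFT JOIN b on pid → 5 row(s).
Then LEFT JOIN `visits c` on ref_id: each of those 5 rows is kept; rows whose b.ref_id has no match in c get NULL for c's columns.

(Grace, 4, Heidi); (Judy, 4, Heidi); (Judy, 9, NULL); (Ken, 3, NULL); (Raj, 2, NULL)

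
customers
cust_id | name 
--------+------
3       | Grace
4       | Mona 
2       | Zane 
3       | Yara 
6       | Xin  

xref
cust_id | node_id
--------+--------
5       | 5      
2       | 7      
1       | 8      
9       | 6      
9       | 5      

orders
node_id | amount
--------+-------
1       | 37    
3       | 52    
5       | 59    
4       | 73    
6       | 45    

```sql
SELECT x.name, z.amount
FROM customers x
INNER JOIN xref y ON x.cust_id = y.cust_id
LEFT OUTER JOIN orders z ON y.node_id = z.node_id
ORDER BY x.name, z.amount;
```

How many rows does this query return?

Joins associate left-to-right: customers INNER JOIN xref on cust_id gives 1 intermediate row(s).
Then LEFT JOIN `orders z` on node_id: each of those 1 rows is kept; rows whose y.node_id has no match in z get NULL for z's columns.
Result: 1 row(s).

1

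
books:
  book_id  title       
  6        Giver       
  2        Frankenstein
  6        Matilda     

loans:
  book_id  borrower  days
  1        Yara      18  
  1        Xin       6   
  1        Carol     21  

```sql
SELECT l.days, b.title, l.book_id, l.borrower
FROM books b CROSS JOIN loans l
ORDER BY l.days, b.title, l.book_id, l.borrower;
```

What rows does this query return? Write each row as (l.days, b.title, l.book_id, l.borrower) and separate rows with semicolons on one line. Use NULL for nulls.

CROSS JOIN pairs every row of `books` with every row of `loans`: 3 × 3 = 9 rows.
After projecting and ordering:
l.days | b.title | l.book_id | l.borrower
6 | Frankenstein | 1 | Xin
6 | Giver | 1 | Xin
6 | Matilda | 1 | Xin
18 | Frankenstein | 1 | Yara
18 | Giver | 1 | Yara
18 | Matilda | 1 | Yara
21 | Frankenstein | 1 | Carol
21 | Giver | 1 | Carol
21 | Matilda | 1 | Carol

(6, Frankenstein, 1, Xin); (6, Giver, 1, Xin); (6, Matilda, 1, Xin); (18, Frankenstein, 1, Yara); (18, Giver, 1, Yara); (18, Matilda, 1, Yara); (21, Frankenstein, 1, Carol); (21, Giver, 1, Carol); (21, Matilda, 1, Carol)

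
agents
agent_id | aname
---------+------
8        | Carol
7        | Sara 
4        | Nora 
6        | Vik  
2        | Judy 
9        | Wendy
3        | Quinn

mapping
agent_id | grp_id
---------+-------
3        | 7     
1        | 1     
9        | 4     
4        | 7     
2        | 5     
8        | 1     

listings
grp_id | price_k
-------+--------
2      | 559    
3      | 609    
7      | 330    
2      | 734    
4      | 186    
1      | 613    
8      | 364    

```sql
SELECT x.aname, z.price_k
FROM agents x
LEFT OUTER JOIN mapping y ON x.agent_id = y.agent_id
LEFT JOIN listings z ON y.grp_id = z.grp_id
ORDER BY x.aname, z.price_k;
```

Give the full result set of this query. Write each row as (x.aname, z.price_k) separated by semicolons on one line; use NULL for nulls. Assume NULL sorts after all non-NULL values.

Joins associate left-to-right: agents LEFT JOIN mapping on agent_id gives 7 intermediate row(s).
Then LEFT JOIN `listings z` on grp_id: each of those 7 rows is kept; rows whose y.grp_id has no match in z get NULL for z's columns.

(Carol, 613); (Judy, NULL); (Nora, 330); (Quinn, 330); (Sara, NULL); (Vik, NULL); (Wendy, 186)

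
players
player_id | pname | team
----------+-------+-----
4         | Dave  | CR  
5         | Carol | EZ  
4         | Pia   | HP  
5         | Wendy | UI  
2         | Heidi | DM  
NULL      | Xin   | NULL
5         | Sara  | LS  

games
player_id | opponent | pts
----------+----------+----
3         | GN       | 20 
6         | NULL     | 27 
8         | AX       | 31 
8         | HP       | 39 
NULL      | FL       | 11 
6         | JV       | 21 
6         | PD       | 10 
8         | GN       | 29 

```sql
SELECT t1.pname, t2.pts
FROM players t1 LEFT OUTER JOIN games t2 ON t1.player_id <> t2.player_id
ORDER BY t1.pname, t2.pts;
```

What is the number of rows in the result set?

43

LEFT JOIN keeps every row from `players`; unmatched rows get NULL for `games`'s columns.
Matching on t1.player_id <> t2.player_id. A NULL in a compared column never satisfies the condition.
- t1 row (player_id=4): matches 7 t2 row(s) → 7 output row(s).
- t1 row (player_id=5): matches 7 t2 row(s) → 7 output row(s).
- t1 row (player_id=4): matches 7 t2 row(s) → 7 output row(s).
- t1 row (player_id=5): matches 7 t2 row(s) → 7 output row(s).
- t1 row (player_id=2): matches 7 t2 row(s) → 7 output row(s).
- t1 row (player_id=NULL): no match → kept, t2 columns NULL.
- t1 row (player_id=5): matches 7 t2 row(s) → 7 output row(s).
Total: 42 matched + 1 padded = 43 rows.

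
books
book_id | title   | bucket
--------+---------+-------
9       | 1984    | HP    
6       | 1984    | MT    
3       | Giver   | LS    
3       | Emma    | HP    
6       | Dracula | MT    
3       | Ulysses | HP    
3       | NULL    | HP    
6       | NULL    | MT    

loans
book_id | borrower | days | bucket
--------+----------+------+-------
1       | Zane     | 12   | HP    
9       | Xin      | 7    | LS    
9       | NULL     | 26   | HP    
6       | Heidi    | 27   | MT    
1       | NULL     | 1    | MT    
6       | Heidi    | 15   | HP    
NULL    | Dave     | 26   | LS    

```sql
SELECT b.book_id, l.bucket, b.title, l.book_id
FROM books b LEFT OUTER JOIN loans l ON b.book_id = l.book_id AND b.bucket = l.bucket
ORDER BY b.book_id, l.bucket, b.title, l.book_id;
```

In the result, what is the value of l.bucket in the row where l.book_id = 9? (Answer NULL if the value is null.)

HP

LEFT JOIN keeps every row from `books`; unmatched rows get NULL for `loans`'s columns.
Matching on b.book_id = l.book_id AND b.bucket = l.bucket. A NULL in a compared column never satisfies the condition.
- b[0] book_id=9, bucket=HP → 1 match(es) in l → 1 row(s).
- b[1] book_id=6, bucket=MT → 1 match(es) in l → 1 row(s).
- b[2] book_id=3, bucket=LS → no match; kept with NULLs on the l side.
- b[3] book_id=3, bucket=HP → no match; kept with NULLs on the l side.
- b[4] book_id=6, bucket=MT → 1 match(es) in l → 1 row(s).
- b[5] book_id=3, bucket=HP → no match; kept with NULLs on the l side.
- b[6] book_id=3, bucket=HP → no match; kept with NULLs on the l side.
- b[7] book_id=6, bucket=MT → 1 match(es) in l → 1 row(s).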